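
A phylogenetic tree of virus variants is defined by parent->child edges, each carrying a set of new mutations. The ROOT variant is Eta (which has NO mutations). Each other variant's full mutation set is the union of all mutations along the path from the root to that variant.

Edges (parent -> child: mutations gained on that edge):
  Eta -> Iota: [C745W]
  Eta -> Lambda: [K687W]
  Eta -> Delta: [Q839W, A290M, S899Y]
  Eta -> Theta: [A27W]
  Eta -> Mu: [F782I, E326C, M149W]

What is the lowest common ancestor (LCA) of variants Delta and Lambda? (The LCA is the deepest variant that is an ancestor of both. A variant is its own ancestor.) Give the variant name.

Answer: Eta

Derivation:
Path from root to Delta: Eta -> Delta
  ancestors of Delta: {Eta, Delta}
Path from root to Lambda: Eta -> Lambda
  ancestors of Lambda: {Eta, Lambda}
Common ancestors: {Eta}
Walk up from Lambda: Lambda (not in ancestors of Delta), Eta (in ancestors of Delta)
Deepest common ancestor (LCA) = Eta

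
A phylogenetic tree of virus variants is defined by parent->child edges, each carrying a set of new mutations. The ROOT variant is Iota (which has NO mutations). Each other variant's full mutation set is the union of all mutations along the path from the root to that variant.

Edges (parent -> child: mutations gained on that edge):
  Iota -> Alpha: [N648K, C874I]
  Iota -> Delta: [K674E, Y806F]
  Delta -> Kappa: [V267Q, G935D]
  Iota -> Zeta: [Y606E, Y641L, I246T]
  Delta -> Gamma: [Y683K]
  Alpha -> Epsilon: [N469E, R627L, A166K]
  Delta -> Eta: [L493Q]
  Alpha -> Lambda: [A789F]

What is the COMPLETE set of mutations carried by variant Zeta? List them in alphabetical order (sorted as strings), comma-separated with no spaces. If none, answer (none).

Answer: I246T,Y606E,Y641L

Derivation:
At Iota: gained [] -> total []
At Zeta: gained ['Y606E', 'Y641L', 'I246T'] -> total ['I246T', 'Y606E', 'Y641L']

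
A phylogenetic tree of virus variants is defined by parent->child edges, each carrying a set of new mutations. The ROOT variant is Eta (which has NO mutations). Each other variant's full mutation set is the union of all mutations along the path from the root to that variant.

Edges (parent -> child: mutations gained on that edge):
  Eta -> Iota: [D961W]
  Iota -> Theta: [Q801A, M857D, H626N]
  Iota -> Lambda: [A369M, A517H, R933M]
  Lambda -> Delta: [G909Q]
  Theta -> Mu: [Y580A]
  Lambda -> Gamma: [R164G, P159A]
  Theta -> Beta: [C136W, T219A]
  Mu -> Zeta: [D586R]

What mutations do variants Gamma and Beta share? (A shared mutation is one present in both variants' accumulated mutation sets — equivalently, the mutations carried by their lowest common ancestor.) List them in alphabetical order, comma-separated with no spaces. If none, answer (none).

Accumulating mutations along path to Gamma:
  At Eta: gained [] -> total []
  At Iota: gained ['D961W'] -> total ['D961W']
  At Lambda: gained ['A369M', 'A517H', 'R933M'] -> total ['A369M', 'A517H', 'D961W', 'R933M']
  At Gamma: gained ['R164G', 'P159A'] -> total ['A369M', 'A517H', 'D961W', 'P159A', 'R164G', 'R933M']
Mutations(Gamma) = ['A369M', 'A517H', 'D961W', 'P159A', 'R164G', 'R933M']
Accumulating mutations along path to Beta:
  At Eta: gained [] -> total []
  At Iota: gained ['D961W'] -> total ['D961W']
  At Theta: gained ['Q801A', 'M857D', 'H626N'] -> total ['D961W', 'H626N', 'M857D', 'Q801A']
  At Beta: gained ['C136W', 'T219A'] -> total ['C136W', 'D961W', 'H626N', 'M857D', 'Q801A', 'T219A']
Mutations(Beta) = ['C136W', 'D961W', 'H626N', 'M857D', 'Q801A', 'T219A']
Intersection: ['A369M', 'A517H', 'D961W', 'P159A', 'R164G', 'R933M'] ∩ ['C136W', 'D961W', 'H626N', 'M857D', 'Q801A', 'T219A'] = ['D961W']

Answer: D961W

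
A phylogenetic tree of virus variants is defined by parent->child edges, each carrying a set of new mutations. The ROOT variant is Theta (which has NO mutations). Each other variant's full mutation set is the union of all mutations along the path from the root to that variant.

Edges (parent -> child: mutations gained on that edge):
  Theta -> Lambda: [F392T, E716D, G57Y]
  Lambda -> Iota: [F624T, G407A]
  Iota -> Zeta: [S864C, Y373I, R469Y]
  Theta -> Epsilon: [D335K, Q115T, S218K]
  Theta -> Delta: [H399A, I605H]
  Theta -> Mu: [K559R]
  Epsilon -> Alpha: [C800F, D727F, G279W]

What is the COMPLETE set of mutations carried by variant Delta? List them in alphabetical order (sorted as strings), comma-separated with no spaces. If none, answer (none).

Answer: H399A,I605H

Derivation:
At Theta: gained [] -> total []
At Delta: gained ['H399A', 'I605H'] -> total ['H399A', 'I605H']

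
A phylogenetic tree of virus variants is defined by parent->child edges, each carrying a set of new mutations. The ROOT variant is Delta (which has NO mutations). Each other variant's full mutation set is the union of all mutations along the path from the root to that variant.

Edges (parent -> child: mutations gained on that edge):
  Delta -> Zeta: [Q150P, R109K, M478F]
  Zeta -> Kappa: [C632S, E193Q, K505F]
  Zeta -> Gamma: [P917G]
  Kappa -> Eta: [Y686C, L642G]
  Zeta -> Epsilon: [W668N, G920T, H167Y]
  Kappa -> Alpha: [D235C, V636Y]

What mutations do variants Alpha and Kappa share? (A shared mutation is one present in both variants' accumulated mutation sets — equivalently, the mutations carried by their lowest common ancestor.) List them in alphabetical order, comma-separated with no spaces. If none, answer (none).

Answer: C632S,E193Q,K505F,M478F,Q150P,R109K

Derivation:
Accumulating mutations along path to Alpha:
  At Delta: gained [] -> total []
  At Zeta: gained ['Q150P', 'R109K', 'M478F'] -> total ['M478F', 'Q150P', 'R109K']
  At Kappa: gained ['C632S', 'E193Q', 'K505F'] -> total ['C632S', 'E193Q', 'K505F', 'M478F', 'Q150P', 'R109K']
  At Alpha: gained ['D235C', 'V636Y'] -> total ['C632S', 'D235C', 'E193Q', 'K505F', 'M478F', 'Q150P', 'R109K', 'V636Y']
Mutations(Alpha) = ['C632S', 'D235C', 'E193Q', 'K505F', 'M478F', 'Q150P', 'R109K', 'V636Y']
Accumulating mutations along path to Kappa:
  At Delta: gained [] -> total []
  At Zeta: gained ['Q150P', 'R109K', 'M478F'] -> total ['M478F', 'Q150P', 'R109K']
  At Kappa: gained ['C632S', 'E193Q', 'K505F'] -> total ['C632S', 'E193Q', 'K505F', 'M478F', 'Q150P', 'R109K']
Mutations(Kappa) = ['C632S', 'E193Q', 'K505F', 'M478F', 'Q150P', 'R109K']
Intersection: ['C632S', 'D235C', 'E193Q', 'K505F', 'M478F', 'Q150P', 'R109K', 'V636Y'] ∩ ['C632S', 'E193Q', 'K505F', 'M478F', 'Q150P', 'R109K'] = ['C632S', 'E193Q', 'K505F', 'M478F', 'Q150P', 'R109K']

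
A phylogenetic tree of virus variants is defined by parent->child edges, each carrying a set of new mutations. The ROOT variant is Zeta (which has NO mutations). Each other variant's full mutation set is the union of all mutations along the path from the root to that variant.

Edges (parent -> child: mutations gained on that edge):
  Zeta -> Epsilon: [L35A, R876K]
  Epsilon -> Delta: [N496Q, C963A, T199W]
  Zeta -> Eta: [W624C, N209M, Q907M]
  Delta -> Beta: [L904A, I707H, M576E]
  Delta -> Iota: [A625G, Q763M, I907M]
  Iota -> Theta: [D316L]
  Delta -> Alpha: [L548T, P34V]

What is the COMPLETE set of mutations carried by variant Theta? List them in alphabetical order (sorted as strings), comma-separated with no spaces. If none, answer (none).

Answer: A625G,C963A,D316L,I907M,L35A,N496Q,Q763M,R876K,T199W

Derivation:
At Zeta: gained [] -> total []
At Epsilon: gained ['L35A', 'R876K'] -> total ['L35A', 'R876K']
At Delta: gained ['N496Q', 'C963A', 'T199W'] -> total ['C963A', 'L35A', 'N496Q', 'R876K', 'T199W']
At Iota: gained ['A625G', 'Q763M', 'I907M'] -> total ['A625G', 'C963A', 'I907M', 'L35A', 'N496Q', 'Q763M', 'R876K', 'T199W']
At Theta: gained ['D316L'] -> total ['A625G', 'C963A', 'D316L', 'I907M', 'L35A', 'N496Q', 'Q763M', 'R876K', 'T199W']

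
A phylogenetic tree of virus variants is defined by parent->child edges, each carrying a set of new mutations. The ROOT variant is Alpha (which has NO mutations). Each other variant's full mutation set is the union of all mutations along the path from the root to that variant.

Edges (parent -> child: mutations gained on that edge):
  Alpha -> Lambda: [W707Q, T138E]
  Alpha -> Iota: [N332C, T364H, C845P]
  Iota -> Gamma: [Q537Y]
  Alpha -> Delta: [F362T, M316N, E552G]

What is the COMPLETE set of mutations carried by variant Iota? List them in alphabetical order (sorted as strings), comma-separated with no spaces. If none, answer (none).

Answer: C845P,N332C,T364H

Derivation:
At Alpha: gained [] -> total []
At Iota: gained ['N332C', 'T364H', 'C845P'] -> total ['C845P', 'N332C', 'T364H']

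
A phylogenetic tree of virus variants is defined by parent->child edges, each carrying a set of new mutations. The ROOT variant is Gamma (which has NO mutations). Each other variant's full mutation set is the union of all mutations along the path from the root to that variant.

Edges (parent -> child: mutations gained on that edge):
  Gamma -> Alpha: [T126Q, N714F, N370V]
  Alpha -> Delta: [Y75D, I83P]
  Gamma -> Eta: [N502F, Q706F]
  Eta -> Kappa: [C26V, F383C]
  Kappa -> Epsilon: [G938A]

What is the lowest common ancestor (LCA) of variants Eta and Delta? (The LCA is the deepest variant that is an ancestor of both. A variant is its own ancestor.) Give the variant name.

Answer: Gamma

Derivation:
Path from root to Eta: Gamma -> Eta
  ancestors of Eta: {Gamma, Eta}
Path from root to Delta: Gamma -> Alpha -> Delta
  ancestors of Delta: {Gamma, Alpha, Delta}
Common ancestors: {Gamma}
Walk up from Delta: Delta (not in ancestors of Eta), Alpha (not in ancestors of Eta), Gamma (in ancestors of Eta)
Deepest common ancestor (LCA) = Gamma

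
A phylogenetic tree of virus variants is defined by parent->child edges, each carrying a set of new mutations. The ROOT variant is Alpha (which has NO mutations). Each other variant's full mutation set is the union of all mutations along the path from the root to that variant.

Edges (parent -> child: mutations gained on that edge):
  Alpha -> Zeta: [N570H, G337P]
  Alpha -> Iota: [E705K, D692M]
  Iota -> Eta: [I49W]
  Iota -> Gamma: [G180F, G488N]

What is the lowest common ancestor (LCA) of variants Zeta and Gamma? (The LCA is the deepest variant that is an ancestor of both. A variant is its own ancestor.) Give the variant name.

Path from root to Zeta: Alpha -> Zeta
  ancestors of Zeta: {Alpha, Zeta}
Path from root to Gamma: Alpha -> Iota -> Gamma
  ancestors of Gamma: {Alpha, Iota, Gamma}
Common ancestors: {Alpha}
Walk up from Gamma: Gamma (not in ancestors of Zeta), Iota (not in ancestors of Zeta), Alpha (in ancestors of Zeta)
Deepest common ancestor (LCA) = Alpha

Answer: Alpha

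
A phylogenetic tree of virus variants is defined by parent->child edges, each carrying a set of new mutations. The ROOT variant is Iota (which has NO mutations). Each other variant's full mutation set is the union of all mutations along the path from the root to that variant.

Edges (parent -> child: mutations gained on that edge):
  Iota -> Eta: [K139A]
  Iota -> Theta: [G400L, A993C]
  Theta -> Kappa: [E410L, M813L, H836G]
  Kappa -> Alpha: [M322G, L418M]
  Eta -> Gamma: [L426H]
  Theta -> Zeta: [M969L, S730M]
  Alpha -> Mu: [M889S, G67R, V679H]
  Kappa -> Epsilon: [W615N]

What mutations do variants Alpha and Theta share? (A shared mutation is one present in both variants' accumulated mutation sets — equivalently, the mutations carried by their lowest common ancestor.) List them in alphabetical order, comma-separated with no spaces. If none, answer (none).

Accumulating mutations along path to Alpha:
  At Iota: gained [] -> total []
  At Theta: gained ['G400L', 'A993C'] -> total ['A993C', 'G400L']
  At Kappa: gained ['E410L', 'M813L', 'H836G'] -> total ['A993C', 'E410L', 'G400L', 'H836G', 'M813L']
  At Alpha: gained ['M322G', 'L418M'] -> total ['A993C', 'E410L', 'G400L', 'H836G', 'L418M', 'M322G', 'M813L']
Mutations(Alpha) = ['A993C', 'E410L', 'G400L', 'H836G', 'L418M', 'M322G', 'M813L']
Accumulating mutations along path to Theta:
  At Iota: gained [] -> total []
  At Theta: gained ['G400L', 'A993C'] -> total ['A993C', 'G400L']
Mutations(Theta) = ['A993C', 'G400L']
Intersection: ['A993C', 'E410L', 'G400L', 'H836G', 'L418M', 'M322G', 'M813L'] ∩ ['A993C', 'G400L'] = ['A993C', 'G400L']

Answer: A993C,G400L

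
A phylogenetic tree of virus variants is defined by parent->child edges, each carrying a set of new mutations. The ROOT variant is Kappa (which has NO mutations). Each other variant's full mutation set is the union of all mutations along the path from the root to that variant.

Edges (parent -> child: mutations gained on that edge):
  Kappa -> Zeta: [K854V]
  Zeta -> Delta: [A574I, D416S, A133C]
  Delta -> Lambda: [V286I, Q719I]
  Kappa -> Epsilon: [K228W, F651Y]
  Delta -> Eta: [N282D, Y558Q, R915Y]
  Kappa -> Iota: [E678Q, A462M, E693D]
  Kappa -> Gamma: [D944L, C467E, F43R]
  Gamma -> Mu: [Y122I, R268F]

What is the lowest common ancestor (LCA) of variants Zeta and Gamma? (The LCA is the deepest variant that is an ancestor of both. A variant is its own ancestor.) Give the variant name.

Path from root to Zeta: Kappa -> Zeta
  ancestors of Zeta: {Kappa, Zeta}
Path from root to Gamma: Kappa -> Gamma
  ancestors of Gamma: {Kappa, Gamma}
Common ancestors: {Kappa}
Walk up from Gamma: Gamma (not in ancestors of Zeta), Kappa (in ancestors of Zeta)
Deepest common ancestor (LCA) = Kappa

Answer: Kappa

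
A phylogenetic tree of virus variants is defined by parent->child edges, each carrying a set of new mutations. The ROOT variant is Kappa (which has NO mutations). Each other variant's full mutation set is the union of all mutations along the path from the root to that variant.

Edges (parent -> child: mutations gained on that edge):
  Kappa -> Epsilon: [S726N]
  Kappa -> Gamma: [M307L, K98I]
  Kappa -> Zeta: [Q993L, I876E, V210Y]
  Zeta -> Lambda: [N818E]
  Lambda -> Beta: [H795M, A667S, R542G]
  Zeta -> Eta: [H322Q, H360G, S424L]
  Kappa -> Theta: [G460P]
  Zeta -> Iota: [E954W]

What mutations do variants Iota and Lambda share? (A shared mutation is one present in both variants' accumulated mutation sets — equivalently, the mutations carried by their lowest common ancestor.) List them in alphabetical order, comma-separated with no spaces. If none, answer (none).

Accumulating mutations along path to Iota:
  At Kappa: gained [] -> total []
  At Zeta: gained ['Q993L', 'I876E', 'V210Y'] -> total ['I876E', 'Q993L', 'V210Y']
  At Iota: gained ['E954W'] -> total ['E954W', 'I876E', 'Q993L', 'V210Y']
Mutations(Iota) = ['E954W', 'I876E', 'Q993L', 'V210Y']
Accumulating mutations along path to Lambda:
  At Kappa: gained [] -> total []
  At Zeta: gained ['Q993L', 'I876E', 'V210Y'] -> total ['I876E', 'Q993L', 'V210Y']
  At Lambda: gained ['N818E'] -> total ['I876E', 'N818E', 'Q993L', 'V210Y']
Mutations(Lambda) = ['I876E', 'N818E', 'Q993L', 'V210Y']
Intersection: ['E954W', 'I876E', 'Q993L', 'V210Y'] ∩ ['I876E', 'N818E', 'Q993L', 'V210Y'] = ['I876E', 'Q993L', 'V210Y']

Answer: I876E,Q993L,V210Y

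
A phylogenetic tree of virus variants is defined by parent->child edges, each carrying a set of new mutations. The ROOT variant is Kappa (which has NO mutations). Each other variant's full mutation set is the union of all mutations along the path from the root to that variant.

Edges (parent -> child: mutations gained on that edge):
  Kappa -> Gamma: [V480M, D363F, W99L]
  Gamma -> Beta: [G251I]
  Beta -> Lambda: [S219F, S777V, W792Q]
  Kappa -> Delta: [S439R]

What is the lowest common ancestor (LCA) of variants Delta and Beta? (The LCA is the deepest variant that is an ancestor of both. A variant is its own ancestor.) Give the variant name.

Answer: Kappa

Derivation:
Path from root to Delta: Kappa -> Delta
  ancestors of Delta: {Kappa, Delta}
Path from root to Beta: Kappa -> Gamma -> Beta
  ancestors of Beta: {Kappa, Gamma, Beta}
Common ancestors: {Kappa}
Walk up from Beta: Beta (not in ancestors of Delta), Gamma (not in ancestors of Delta), Kappa (in ancestors of Delta)
Deepest common ancestor (LCA) = Kappa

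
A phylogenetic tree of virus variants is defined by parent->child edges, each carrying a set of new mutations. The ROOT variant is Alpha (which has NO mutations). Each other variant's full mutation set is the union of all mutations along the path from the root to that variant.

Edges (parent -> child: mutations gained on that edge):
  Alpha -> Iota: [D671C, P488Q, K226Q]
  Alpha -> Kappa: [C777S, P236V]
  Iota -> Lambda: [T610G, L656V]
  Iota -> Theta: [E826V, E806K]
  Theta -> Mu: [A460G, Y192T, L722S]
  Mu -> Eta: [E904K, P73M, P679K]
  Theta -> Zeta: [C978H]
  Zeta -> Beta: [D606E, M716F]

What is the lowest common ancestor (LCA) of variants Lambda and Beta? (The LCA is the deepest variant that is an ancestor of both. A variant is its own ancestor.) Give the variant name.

Answer: Iota

Derivation:
Path from root to Lambda: Alpha -> Iota -> Lambda
  ancestors of Lambda: {Alpha, Iota, Lambda}
Path from root to Beta: Alpha -> Iota -> Theta -> Zeta -> Beta
  ancestors of Beta: {Alpha, Iota, Theta, Zeta, Beta}
Common ancestors: {Alpha, Iota}
Walk up from Beta: Beta (not in ancestors of Lambda), Zeta (not in ancestors of Lambda), Theta (not in ancestors of Lambda), Iota (in ancestors of Lambda), Alpha (in ancestors of Lambda)
Deepest common ancestor (LCA) = Iota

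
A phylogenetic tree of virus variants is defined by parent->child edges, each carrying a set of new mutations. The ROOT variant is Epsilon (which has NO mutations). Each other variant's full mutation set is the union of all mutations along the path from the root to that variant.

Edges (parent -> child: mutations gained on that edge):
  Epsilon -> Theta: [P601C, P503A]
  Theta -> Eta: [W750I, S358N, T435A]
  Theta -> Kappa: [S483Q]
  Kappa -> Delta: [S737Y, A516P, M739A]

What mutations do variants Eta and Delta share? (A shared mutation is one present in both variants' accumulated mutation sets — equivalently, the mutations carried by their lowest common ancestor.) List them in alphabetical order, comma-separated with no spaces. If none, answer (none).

Answer: P503A,P601C

Derivation:
Accumulating mutations along path to Eta:
  At Epsilon: gained [] -> total []
  At Theta: gained ['P601C', 'P503A'] -> total ['P503A', 'P601C']
  At Eta: gained ['W750I', 'S358N', 'T435A'] -> total ['P503A', 'P601C', 'S358N', 'T435A', 'W750I']
Mutations(Eta) = ['P503A', 'P601C', 'S358N', 'T435A', 'W750I']
Accumulating mutations along path to Delta:
  At Epsilon: gained [] -> total []
  At Theta: gained ['P601C', 'P503A'] -> total ['P503A', 'P601C']
  At Kappa: gained ['S483Q'] -> total ['P503A', 'P601C', 'S483Q']
  At Delta: gained ['S737Y', 'A516P', 'M739A'] -> total ['A516P', 'M739A', 'P503A', 'P601C', 'S483Q', 'S737Y']
Mutations(Delta) = ['A516P', 'M739A', 'P503A', 'P601C', 'S483Q', 'S737Y']
Intersection: ['P503A', 'P601C', 'S358N', 'T435A', 'W750I'] ∩ ['A516P', 'M739A', 'P503A', 'P601C', 'S483Q', 'S737Y'] = ['P503A', 'P601C']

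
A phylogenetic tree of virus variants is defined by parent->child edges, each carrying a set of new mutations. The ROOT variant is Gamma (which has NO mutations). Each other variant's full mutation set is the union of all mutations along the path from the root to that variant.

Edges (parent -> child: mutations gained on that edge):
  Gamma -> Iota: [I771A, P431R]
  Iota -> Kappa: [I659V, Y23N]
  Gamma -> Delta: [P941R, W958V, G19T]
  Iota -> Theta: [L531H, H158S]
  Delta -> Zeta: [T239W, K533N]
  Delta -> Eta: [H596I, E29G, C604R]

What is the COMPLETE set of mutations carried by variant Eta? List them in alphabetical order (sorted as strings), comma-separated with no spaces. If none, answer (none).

Answer: C604R,E29G,G19T,H596I,P941R,W958V

Derivation:
At Gamma: gained [] -> total []
At Delta: gained ['P941R', 'W958V', 'G19T'] -> total ['G19T', 'P941R', 'W958V']
At Eta: gained ['H596I', 'E29G', 'C604R'] -> total ['C604R', 'E29G', 'G19T', 'H596I', 'P941R', 'W958V']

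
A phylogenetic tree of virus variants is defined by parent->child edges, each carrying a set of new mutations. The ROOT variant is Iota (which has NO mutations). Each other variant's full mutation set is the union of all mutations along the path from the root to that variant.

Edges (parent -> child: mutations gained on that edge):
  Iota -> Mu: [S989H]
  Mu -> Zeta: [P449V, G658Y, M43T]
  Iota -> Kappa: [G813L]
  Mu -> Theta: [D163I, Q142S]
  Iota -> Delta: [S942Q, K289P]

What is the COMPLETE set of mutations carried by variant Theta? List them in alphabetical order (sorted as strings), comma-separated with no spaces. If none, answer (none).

At Iota: gained [] -> total []
At Mu: gained ['S989H'] -> total ['S989H']
At Theta: gained ['D163I', 'Q142S'] -> total ['D163I', 'Q142S', 'S989H']

Answer: D163I,Q142S,S989H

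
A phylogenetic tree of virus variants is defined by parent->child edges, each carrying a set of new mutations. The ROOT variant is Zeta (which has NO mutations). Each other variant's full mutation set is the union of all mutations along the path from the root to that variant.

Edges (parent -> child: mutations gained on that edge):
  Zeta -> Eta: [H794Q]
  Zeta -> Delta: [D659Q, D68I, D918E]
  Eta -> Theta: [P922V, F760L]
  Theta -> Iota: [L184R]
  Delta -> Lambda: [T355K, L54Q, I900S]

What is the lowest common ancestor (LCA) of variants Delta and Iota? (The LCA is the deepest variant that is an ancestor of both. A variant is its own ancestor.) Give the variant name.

Answer: Zeta

Derivation:
Path from root to Delta: Zeta -> Delta
  ancestors of Delta: {Zeta, Delta}
Path from root to Iota: Zeta -> Eta -> Theta -> Iota
  ancestors of Iota: {Zeta, Eta, Theta, Iota}
Common ancestors: {Zeta}
Walk up from Iota: Iota (not in ancestors of Delta), Theta (not in ancestors of Delta), Eta (not in ancestors of Delta), Zeta (in ancestors of Delta)
Deepest common ancestor (LCA) = Zeta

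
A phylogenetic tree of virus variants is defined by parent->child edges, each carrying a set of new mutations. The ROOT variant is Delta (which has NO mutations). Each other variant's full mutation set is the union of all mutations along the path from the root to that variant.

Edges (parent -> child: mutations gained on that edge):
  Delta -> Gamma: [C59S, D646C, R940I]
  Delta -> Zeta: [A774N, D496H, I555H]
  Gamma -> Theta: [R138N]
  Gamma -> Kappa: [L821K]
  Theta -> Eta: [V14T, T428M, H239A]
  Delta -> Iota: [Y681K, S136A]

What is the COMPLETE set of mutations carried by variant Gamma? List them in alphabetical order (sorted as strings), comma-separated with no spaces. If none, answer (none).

Answer: C59S,D646C,R940I

Derivation:
At Delta: gained [] -> total []
At Gamma: gained ['C59S', 'D646C', 'R940I'] -> total ['C59S', 'D646C', 'R940I']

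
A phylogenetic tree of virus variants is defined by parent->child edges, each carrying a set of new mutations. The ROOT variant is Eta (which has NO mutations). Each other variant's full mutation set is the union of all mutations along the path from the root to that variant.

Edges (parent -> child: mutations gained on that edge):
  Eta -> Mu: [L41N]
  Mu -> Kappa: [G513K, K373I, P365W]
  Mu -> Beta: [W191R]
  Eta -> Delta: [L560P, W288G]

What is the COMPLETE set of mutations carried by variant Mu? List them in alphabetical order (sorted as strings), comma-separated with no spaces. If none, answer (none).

At Eta: gained [] -> total []
At Mu: gained ['L41N'] -> total ['L41N']

Answer: L41N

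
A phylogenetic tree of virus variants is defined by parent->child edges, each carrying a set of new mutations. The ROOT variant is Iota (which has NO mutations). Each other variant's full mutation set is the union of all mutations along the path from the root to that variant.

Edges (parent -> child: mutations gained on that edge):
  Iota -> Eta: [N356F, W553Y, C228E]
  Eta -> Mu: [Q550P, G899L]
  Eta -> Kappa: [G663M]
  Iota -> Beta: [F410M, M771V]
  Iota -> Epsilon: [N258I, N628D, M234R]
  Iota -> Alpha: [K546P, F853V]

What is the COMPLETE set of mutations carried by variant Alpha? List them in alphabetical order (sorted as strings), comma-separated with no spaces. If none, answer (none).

At Iota: gained [] -> total []
At Alpha: gained ['K546P', 'F853V'] -> total ['F853V', 'K546P']

Answer: F853V,K546P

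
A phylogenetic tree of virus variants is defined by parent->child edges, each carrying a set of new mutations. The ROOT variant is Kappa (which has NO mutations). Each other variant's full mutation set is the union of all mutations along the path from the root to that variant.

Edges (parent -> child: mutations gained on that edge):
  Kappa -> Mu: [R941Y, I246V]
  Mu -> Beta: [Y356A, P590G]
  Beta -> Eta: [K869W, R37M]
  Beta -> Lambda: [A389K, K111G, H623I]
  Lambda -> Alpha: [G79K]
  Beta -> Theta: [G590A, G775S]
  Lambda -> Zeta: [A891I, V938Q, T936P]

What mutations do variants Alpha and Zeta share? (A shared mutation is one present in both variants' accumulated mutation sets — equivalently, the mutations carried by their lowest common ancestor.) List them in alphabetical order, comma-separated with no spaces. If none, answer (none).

Answer: A389K,H623I,I246V,K111G,P590G,R941Y,Y356A

Derivation:
Accumulating mutations along path to Alpha:
  At Kappa: gained [] -> total []
  At Mu: gained ['R941Y', 'I246V'] -> total ['I246V', 'R941Y']
  At Beta: gained ['Y356A', 'P590G'] -> total ['I246V', 'P590G', 'R941Y', 'Y356A']
  At Lambda: gained ['A389K', 'K111G', 'H623I'] -> total ['A389K', 'H623I', 'I246V', 'K111G', 'P590G', 'R941Y', 'Y356A']
  At Alpha: gained ['G79K'] -> total ['A389K', 'G79K', 'H623I', 'I246V', 'K111G', 'P590G', 'R941Y', 'Y356A']
Mutations(Alpha) = ['A389K', 'G79K', 'H623I', 'I246V', 'K111G', 'P590G', 'R941Y', 'Y356A']
Accumulating mutations along path to Zeta:
  At Kappa: gained [] -> total []
  At Mu: gained ['R941Y', 'I246V'] -> total ['I246V', 'R941Y']
  At Beta: gained ['Y356A', 'P590G'] -> total ['I246V', 'P590G', 'R941Y', 'Y356A']
  At Lambda: gained ['A389K', 'K111G', 'H623I'] -> total ['A389K', 'H623I', 'I246V', 'K111G', 'P590G', 'R941Y', 'Y356A']
  At Zeta: gained ['A891I', 'V938Q', 'T936P'] -> total ['A389K', 'A891I', 'H623I', 'I246V', 'K111G', 'P590G', 'R941Y', 'T936P', 'V938Q', 'Y356A']
Mutations(Zeta) = ['A389K', 'A891I', 'H623I', 'I246V', 'K111G', 'P590G', 'R941Y', 'T936P', 'V938Q', 'Y356A']
Intersection: ['A389K', 'G79K', 'H623I', 'I246V', 'K111G', 'P590G', 'R941Y', 'Y356A'] ∩ ['A389K', 'A891I', 'H623I', 'I246V', 'K111G', 'P590G', 'R941Y', 'T936P', 'V938Q', 'Y356A'] = ['A389K', 'H623I', 'I246V', 'K111G', 'P590G', 'R941Y', 'Y356A']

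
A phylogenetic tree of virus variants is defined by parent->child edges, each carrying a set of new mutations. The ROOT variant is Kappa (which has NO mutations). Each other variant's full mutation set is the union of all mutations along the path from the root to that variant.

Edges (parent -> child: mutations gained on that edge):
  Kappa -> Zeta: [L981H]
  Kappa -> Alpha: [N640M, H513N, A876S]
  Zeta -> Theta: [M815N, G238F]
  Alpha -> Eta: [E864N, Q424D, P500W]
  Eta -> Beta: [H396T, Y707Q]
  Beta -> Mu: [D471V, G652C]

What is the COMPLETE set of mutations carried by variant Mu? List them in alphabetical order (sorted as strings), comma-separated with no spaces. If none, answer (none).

Answer: A876S,D471V,E864N,G652C,H396T,H513N,N640M,P500W,Q424D,Y707Q

Derivation:
At Kappa: gained [] -> total []
At Alpha: gained ['N640M', 'H513N', 'A876S'] -> total ['A876S', 'H513N', 'N640M']
At Eta: gained ['E864N', 'Q424D', 'P500W'] -> total ['A876S', 'E864N', 'H513N', 'N640M', 'P500W', 'Q424D']
At Beta: gained ['H396T', 'Y707Q'] -> total ['A876S', 'E864N', 'H396T', 'H513N', 'N640M', 'P500W', 'Q424D', 'Y707Q']
At Mu: gained ['D471V', 'G652C'] -> total ['A876S', 'D471V', 'E864N', 'G652C', 'H396T', 'H513N', 'N640M', 'P500W', 'Q424D', 'Y707Q']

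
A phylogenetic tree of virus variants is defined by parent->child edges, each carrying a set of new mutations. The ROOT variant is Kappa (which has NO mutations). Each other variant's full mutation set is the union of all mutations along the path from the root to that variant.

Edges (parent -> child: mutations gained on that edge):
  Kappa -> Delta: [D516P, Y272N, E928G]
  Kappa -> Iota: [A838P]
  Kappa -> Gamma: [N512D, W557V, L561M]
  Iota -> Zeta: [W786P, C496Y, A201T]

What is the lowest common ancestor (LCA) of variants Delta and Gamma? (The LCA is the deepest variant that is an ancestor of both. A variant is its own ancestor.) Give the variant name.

Path from root to Delta: Kappa -> Delta
  ancestors of Delta: {Kappa, Delta}
Path from root to Gamma: Kappa -> Gamma
  ancestors of Gamma: {Kappa, Gamma}
Common ancestors: {Kappa}
Walk up from Gamma: Gamma (not in ancestors of Delta), Kappa (in ancestors of Delta)
Deepest common ancestor (LCA) = Kappa

Answer: Kappa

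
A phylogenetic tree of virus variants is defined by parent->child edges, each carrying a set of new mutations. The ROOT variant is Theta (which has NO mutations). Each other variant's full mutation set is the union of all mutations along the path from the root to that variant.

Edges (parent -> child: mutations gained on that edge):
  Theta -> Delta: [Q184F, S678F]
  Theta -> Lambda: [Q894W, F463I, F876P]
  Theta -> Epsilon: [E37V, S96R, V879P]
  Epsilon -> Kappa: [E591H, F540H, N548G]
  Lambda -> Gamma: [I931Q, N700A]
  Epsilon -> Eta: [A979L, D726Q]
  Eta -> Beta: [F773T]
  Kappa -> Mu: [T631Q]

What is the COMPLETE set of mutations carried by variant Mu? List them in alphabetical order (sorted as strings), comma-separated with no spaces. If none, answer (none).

At Theta: gained [] -> total []
At Epsilon: gained ['E37V', 'S96R', 'V879P'] -> total ['E37V', 'S96R', 'V879P']
At Kappa: gained ['E591H', 'F540H', 'N548G'] -> total ['E37V', 'E591H', 'F540H', 'N548G', 'S96R', 'V879P']
At Mu: gained ['T631Q'] -> total ['E37V', 'E591H', 'F540H', 'N548G', 'S96R', 'T631Q', 'V879P']

Answer: E37V,E591H,F540H,N548G,S96R,T631Q,V879P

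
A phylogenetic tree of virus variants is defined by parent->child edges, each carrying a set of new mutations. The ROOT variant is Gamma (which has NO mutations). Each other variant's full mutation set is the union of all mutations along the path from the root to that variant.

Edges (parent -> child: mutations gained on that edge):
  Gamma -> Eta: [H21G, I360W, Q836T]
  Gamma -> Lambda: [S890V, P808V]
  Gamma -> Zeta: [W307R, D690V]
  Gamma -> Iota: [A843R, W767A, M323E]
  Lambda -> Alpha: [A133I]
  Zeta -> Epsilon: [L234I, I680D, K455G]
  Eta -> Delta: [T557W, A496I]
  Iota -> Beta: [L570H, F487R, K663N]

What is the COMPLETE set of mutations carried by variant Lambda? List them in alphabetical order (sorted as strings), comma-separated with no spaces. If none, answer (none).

Answer: P808V,S890V

Derivation:
At Gamma: gained [] -> total []
At Lambda: gained ['S890V', 'P808V'] -> total ['P808V', 'S890V']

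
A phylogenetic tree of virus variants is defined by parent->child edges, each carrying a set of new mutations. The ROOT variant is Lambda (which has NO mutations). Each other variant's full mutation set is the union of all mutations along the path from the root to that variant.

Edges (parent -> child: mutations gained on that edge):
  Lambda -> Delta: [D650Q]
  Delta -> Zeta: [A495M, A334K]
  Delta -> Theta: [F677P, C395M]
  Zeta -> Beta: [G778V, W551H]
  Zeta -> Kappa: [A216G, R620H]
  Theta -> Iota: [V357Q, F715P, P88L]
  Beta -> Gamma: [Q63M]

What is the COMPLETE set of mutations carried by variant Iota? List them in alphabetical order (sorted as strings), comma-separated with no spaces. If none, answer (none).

Answer: C395M,D650Q,F677P,F715P,P88L,V357Q

Derivation:
At Lambda: gained [] -> total []
At Delta: gained ['D650Q'] -> total ['D650Q']
At Theta: gained ['F677P', 'C395M'] -> total ['C395M', 'D650Q', 'F677P']
At Iota: gained ['V357Q', 'F715P', 'P88L'] -> total ['C395M', 'D650Q', 'F677P', 'F715P', 'P88L', 'V357Q']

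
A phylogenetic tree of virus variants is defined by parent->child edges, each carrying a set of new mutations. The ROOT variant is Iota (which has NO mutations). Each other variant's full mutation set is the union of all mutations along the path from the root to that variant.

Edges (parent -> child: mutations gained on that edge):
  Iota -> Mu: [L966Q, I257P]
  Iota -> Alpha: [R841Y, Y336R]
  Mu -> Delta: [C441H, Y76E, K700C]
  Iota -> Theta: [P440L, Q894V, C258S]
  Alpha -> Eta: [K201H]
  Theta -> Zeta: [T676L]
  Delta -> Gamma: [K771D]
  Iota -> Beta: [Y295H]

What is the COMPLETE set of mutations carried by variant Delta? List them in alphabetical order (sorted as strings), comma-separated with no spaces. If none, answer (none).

At Iota: gained [] -> total []
At Mu: gained ['L966Q', 'I257P'] -> total ['I257P', 'L966Q']
At Delta: gained ['C441H', 'Y76E', 'K700C'] -> total ['C441H', 'I257P', 'K700C', 'L966Q', 'Y76E']

Answer: C441H,I257P,K700C,L966Q,Y76E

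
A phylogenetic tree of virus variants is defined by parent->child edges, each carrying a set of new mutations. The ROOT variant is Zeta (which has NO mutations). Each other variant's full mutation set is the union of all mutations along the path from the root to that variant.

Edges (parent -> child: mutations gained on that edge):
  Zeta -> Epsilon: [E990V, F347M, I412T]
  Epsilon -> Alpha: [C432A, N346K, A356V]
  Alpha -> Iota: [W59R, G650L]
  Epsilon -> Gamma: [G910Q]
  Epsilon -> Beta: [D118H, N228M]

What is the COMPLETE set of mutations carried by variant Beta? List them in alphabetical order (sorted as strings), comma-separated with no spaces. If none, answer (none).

Answer: D118H,E990V,F347M,I412T,N228M

Derivation:
At Zeta: gained [] -> total []
At Epsilon: gained ['E990V', 'F347M', 'I412T'] -> total ['E990V', 'F347M', 'I412T']
At Beta: gained ['D118H', 'N228M'] -> total ['D118H', 'E990V', 'F347M', 'I412T', 'N228M']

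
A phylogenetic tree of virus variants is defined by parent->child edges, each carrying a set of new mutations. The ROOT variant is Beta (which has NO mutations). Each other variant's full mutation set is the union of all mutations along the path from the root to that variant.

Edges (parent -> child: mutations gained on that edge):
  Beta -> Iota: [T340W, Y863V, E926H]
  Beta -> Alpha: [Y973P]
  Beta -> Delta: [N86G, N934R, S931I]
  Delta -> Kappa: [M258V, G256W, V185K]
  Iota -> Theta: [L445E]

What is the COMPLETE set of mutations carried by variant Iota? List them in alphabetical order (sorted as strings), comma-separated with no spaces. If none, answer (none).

At Beta: gained [] -> total []
At Iota: gained ['T340W', 'Y863V', 'E926H'] -> total ['E926H', 'T340W', 'Y863V']

Answer: E926H,T340W,Y863V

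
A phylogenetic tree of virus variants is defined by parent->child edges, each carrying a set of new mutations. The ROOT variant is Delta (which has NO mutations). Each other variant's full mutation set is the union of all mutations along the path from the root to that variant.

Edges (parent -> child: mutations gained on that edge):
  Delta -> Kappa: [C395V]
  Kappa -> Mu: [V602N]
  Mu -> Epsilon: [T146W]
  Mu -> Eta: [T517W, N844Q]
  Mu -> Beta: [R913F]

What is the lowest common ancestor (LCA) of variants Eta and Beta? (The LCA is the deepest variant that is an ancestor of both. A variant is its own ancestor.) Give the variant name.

Answer: Mu

Derivation:
Path from root to Eta: Delta -> Kappa -> Mu -> Eta
  ancestors of Eta: {Delta, Kappa, Mu, Eta}
Path from root to Beta: Delta -> Kappa -> Mu -> Beta
  ancestors of Beta: {Delta, Kappa, Mu, Beta}
Common ancestors: {Delta, Kappa, Mu}
Walk up from Beta: Beta (not in ancestors of Eta), Mu (in ancestors of Eta), Kappa (in ancestors of Eta), Delta (in ancestors of Eta)
Deepest common ancestor (LCA) = Mu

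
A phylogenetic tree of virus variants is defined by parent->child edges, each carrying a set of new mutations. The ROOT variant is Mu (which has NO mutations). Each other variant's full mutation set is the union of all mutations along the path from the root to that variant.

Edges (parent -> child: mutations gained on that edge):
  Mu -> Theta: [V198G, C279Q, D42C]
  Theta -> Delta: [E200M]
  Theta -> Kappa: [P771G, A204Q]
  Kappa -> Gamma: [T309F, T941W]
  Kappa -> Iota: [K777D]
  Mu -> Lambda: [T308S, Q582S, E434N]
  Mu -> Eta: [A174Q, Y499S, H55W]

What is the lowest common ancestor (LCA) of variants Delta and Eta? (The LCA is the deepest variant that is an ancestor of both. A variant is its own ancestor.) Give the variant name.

Answer: Mu

Derivation:
Path from root to Delta: Mu -> Theta -> Delta
  ancestors of Delta: {Mu, Theta, Delta}
Path from root to Eta: Mu -> Eta
  ancestors of Eta: {Mu, Eta}
Common ancestors: {Mu}
Walk up from Eta: Eta (not in ancestors of Delta), Mu (in ancestors of Delta)
Deepest common ancestor (LCA) = Mu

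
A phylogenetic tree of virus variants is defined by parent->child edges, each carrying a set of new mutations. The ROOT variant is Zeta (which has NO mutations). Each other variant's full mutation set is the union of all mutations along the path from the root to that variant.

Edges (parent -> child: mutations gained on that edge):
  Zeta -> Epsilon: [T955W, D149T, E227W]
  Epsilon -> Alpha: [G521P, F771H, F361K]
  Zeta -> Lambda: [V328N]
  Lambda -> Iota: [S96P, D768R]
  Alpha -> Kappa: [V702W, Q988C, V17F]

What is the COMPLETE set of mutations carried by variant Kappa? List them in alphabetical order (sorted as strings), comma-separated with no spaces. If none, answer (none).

Answer: D149T,E227W,F361K,F771H,G521P,Q988C,T955W,V17F,V702W

Derivation:
At Zeta: gained [] -> total []
At Epsilon: gained ['T955W', 'D149T', 'E227W'] -> total ['D149T', 'E227W', 'T955W']
At Alpha: gained ['G521P', 'F771H', 'F361K'] -> total ['D149T', 'E227W', 'F361K', 'F771H', 'G521P', 'T955W']
At Kappa: gained ['V702W', 'Q988C', 'V17F'] -> total ['D149T', 'E227W', 'F361K', 'F771H', 'G521P', 'Q988C', 'T955W', 'V17F', 'V702W']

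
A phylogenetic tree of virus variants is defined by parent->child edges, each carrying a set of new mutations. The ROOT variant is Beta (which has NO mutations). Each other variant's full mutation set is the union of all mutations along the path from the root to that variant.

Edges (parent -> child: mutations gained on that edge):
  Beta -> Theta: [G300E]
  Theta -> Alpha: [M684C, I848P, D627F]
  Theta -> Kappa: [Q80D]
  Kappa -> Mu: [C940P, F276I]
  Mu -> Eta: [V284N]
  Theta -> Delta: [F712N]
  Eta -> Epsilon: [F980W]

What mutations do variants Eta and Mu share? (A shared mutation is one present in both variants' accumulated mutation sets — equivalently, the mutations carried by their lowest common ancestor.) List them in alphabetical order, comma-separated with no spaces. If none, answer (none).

Answer: C940P,F276I,G300E,Q80D

Derivation:
Accumulating mutations along path to Eta:
  At Beta: gained [] -> total []
  At Theta: gained ['G300E'] -> total ['G300E']
  At Kappa: gained ['Q80D'] -> total ['G300E', 'Q80D']
  At Mu: gained ['C940P', 'F276I'] -> total ['C940P', 'F276I', 'G300E', 'Q80D']
  At Eta: gained ['V284N'] -> total ['C940P', 'F276I', 'G300E', 'Q80D', 'V284N']
Mutations(Eta) = ['C940P', 'F276I', 'G300E', 'Q80D', 'V284N']
Accumulating mutations along path to Mu:
  At Beta: gained [] -> total []
  At Theta: gained ['G300E'] -> total ['G300E']
  At Kappa: gained ['Q80D'] -> total ['G300E', 'Q80D']
  At Mu: gained ['C940P', 'F276I'] -> total ['C940P', 'F276I', 'G300E', 'Q80D']
Mutations(Mu) = ['C940P', 'F276I', 'G300E', 'Q80D']
Intersection: ['C940P', 'F276I', 'G300E', 'Q80D', 'V284N'] ∩ ['C940P', 'F276I', 'G300E', 'Q80D'] = ['C940P', 'F276I', 'G300E', 'Q80D']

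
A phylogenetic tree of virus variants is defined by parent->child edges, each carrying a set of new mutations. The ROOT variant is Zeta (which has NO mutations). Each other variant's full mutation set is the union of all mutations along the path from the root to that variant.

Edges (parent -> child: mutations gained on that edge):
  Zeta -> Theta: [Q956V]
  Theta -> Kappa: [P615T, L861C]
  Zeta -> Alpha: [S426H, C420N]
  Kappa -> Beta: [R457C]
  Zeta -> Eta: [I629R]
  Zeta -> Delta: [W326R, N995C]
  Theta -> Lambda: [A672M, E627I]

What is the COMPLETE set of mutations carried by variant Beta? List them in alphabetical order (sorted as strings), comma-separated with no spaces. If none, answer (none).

At Zeta: gained [] -> total []
At Theta: gained ['Q956V'] -> total ['Q956V']
At Kappa: gained ['P615T', 'L861C'] -> total ['L861C', 'P615T', 'Q956V']
At Beta: gained ['R457C'] -> total ['L861C', 'P615T', 'Q956V', 'R457C']

Answer: L861C,P615T,Q956V,R457C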